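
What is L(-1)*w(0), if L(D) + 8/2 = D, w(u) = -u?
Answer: 0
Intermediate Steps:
L(D) = -4 + D
L(-1)*w(0) = (-4 - 1)*(-1*0) = -5*0 = 0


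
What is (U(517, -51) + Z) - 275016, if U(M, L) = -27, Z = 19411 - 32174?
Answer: -287806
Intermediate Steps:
Z = -12763
(U(517, -51) + Z) - 275016 = (-27 - 12763) - 275016 = -12790 - 275016 = -287806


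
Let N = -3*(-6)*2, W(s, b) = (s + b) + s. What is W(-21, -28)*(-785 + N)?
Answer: 52430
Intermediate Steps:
W(s, b) = b + 2*s (W(s, b) = (b + s) + s = b + 2*s)
N = 36 (N = 18*2 = 36)
W(-21, -28)*(-785 + N) = (-28 + 2*(-21))*(-785 + 36) = (-28 - 42)*(-749) = -70*(-749) = 52430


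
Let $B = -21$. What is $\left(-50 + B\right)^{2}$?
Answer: $5041$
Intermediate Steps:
$\left(-50 + B\right)^{2} = \left(-50 - 21\right)^{2} = \left(-71\right)^{2} = 5041$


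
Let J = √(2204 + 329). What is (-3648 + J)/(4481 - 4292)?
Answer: -1216/63 + √2533/189 ≈ -19.035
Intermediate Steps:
J = √2533 ≈ 50.329
(-3648 + J)/(4481 - 4292) = (-3648 + √2533)/(4481 - 4292) = (-3648 + √2533)/189 = (-3648 + √2533)*(1/189) = -1216/63 + √2533/189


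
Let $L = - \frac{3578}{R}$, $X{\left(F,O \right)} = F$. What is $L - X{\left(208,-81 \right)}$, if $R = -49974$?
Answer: $- \frac{5195507}{24987} \approx -207.93$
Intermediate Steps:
$L = \frac{1789}{24987}$ ($L = - \frac{3578}{-49974} = \left(-3578\right) \left(- \frac{1}{49974}\right) = \frac{1789}{24987} \approx 0.071597$)
$L - X{\left(208,-81 \right)} = \frac{1789}{24987} - 208 = - \frac{5195507}{24987}$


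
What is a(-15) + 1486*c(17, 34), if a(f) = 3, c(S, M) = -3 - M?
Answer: -54979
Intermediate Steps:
a(-15) + 1486*c(17, 34) = 3 + 1486*(-3 - 1*34) = 3 + 1486*(-3 - 34) = 3 + 1486*(-37) = 3 - 54982 = -54979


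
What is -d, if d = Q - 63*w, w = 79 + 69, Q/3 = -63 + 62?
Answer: 9327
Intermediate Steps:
Q = -3 (Q = 3*(-63 + 62) = 3*(-1) = -3)
w = 148
d = -9327 (d = -3 - 63*148 = -3 - 9324 = -9327)
-d = -1*(-9327) = 9327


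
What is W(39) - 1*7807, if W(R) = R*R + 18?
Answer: -6268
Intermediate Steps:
W(R) = 18 + R² (W(R) = R² + 18 = 18 + R²)
W(39) - 1*7807 = (18 + 39²) - 1*7807 = (18 + 1521) - 7807 = 1539 - 7807 = -6268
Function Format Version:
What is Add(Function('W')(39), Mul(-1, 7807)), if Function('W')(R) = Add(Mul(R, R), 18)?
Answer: -6268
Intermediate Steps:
Function('W')(R) = Add(18, Pow(R, 2)) (Function('W')(R) = Add(Pow(R, 2), 18) = Add(18, Pow(R, 2)))
Add(Function('W')(39), Mul(-1, 7807)) = Add(Add(18, Pow(39, 2)), Mul(-1, 7807)) = Add(Add(18, 1521), -7807) = Add(1539, -7807) = -6268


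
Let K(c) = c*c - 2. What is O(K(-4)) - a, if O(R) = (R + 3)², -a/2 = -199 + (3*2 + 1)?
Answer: -95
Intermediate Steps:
K(c) = -2 + c² (K(c) = c² - 2 = -2 + c²)
a = 384 (a = -2*(-199 + (3*2 + 1)) = -2*(-199 + (6 + 1)) = -2*(-199 + 7) = -2*(-192) = 384)
O(R) = (3 + R)²
O(K(-4)) - a = (3 + (-2 + (-4)²))² - 1*384 = (3 + (-2 + 16))² - 384 = (3 + 14)² - 384 = 17² - 384 = 289 - 384 = -95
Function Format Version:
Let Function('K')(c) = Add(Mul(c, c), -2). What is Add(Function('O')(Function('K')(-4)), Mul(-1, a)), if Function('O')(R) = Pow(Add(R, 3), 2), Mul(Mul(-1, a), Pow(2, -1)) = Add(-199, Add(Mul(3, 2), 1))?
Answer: -95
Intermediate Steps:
Function('K')(c) = Add(-2, Pow(c, 2)) (Function('K')(c) = Add(Pow(c, 2), -2) = Add(-2, Pow(c, 2)))
a = 384 (a = Mul(-2, Add(-199, Add(Mul(3, 2), 1))) = Mul(-2, Add(-199, Add(6, 1))) = Mul(-2, Add(-199, 7)) = Mul(-2, -192) = 384)
Function('O')(R) = Pow(Add(3, R), 2)
Add(Function('O')(Function('K')(-4)), Mul(-1, a)) = Add(Pow(Add(3, Add(-2, Pow(-4, 2))), 2), Mul(-1, 384)) = Add(Pow(Add(3, Add(-2, 16)), 2), -384) = Add(Pow(Add(3, 14), 2), -384) = Add(Pow(17, 2), -384) = Add(289, -384) = -95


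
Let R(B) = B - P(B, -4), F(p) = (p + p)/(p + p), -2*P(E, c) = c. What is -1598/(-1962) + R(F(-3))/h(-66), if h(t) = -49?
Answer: 40132/48069 ≈ 0.83488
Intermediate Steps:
P(E, c) = -c/2
F(p) = 1 (F(p) = (2*p)/((2*p)) = (2*p)*(1/(2*p)) = 1)
R(B) = -2 + B (R(B) = B - (-1)*(-4)/2 = B - 1*2 = B - 2 = -2 + B)
-1598/(-1962) + R(F(-3))/h(-66) = -1598/(-1962) + (-2 + 1)/(-49) = -1598*(-1/1962) - 1*(-1/49) = 799/981 + 1/49 = 40132/48069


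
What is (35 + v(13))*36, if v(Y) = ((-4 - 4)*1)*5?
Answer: -180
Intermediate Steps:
v(Y) = -40 (v(Y) = -8*1*5 = -8*5 = -40)
(35 + v(13))*36 = (35 - 40)*36 = -5*36 = -180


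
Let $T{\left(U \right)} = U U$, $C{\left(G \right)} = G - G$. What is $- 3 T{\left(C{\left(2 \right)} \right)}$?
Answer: $0$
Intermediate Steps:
$C{\left(G \right)} = 0$
$T{\left(U \right)} = U^{2}$
$- 3 T{\left(C{\left(2 \right)} \right)} = - 3 \cdot 0^{2} = \left(-3\right) 0 = 0$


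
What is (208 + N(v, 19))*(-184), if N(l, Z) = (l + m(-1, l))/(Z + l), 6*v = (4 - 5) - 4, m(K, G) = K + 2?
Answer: -4171832/109 ≈ -38274.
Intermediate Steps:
m(K, G) = 2 + K
v = -⅚ (v = ((4 - 5) - 4)/6 = (-1 - 4)/6 = (⅙)*(-5) = -⅚ ≈ -0.83333)
N(l, Z) = (1 + l)/(Z + l) (N(l, Z) = (l + (2 - 1))/(Z + l) = (l + 1)/(Z + l) = (1 + l)/(Z + l))
(208 + N(v, 19))*(-184) = (208 + (1 - ⅚)/(19 - ⅚))*(-184) = (208 + (⅙)/(109/6))*(-184) = (208 + (6/109)*(⅙))*(-184) = (208 + 1/109)*(-184) = (22673/109)*(-184) = -4171832/109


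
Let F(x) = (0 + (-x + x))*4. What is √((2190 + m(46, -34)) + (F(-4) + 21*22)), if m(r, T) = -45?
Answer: √2607 ≈ 51.059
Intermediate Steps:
F(x) = 0 (F(x) = (0 + 0)*4 = 0*4 = 0)
√((2190 + m(46, -34)) + (F(-4) + 21*22)) = √((2190 - 45) + (0 + 21*22)) = √(2145 + (0 + 462)) = √(2145 + 462) = √2607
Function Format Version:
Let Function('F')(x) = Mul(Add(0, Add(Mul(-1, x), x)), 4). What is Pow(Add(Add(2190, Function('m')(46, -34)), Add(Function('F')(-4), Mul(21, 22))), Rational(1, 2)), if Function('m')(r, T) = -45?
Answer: Pow(2607, Rational(1, 2)) ≈ 51.059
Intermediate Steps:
Function('F')(x) = 0 (Function('F')(x) = Mul(Add(0, 0), 4) = Mul(0, 4) = 0)
Pow(Add(Add(2190, Function('m')(46, -34)), Add(Function('F')(-4), Mul(21, 22))), Rational(1, 2)) = Pow(Add(Add(2190, -45), Add(0, Mul(21, 22))), Rational(1, 2)) = Pow(Add(2145, Add(0, 462)), Rational(1, 2)) = Pow(Add(2145, 462), Rational(1, 2)) = Pow(2607, Rational(1, 2))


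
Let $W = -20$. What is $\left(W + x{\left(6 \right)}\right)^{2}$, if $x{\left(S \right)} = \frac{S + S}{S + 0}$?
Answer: $324$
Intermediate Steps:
$x{\left(S \right)} = 2$ ($x{\left(S \right)} = \frac{2 S}{S} = 2$)
$\left(W + x{\left(6 \right)}\right)^{2} = \left(-20 + 2\right)^{2} = \left(-18\right)^{2} = 324$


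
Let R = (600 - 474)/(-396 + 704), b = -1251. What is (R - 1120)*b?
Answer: 30813381/22 ≈ 1.4006e+6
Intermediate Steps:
R = 9/22 (R = 126/308 = 126*(1/308) = 9/22 ≈ 0.40909)
(R - 1120)*b = (9/22 - 1120)*(-1251) = -24631/22*(-1251) = 30813381/22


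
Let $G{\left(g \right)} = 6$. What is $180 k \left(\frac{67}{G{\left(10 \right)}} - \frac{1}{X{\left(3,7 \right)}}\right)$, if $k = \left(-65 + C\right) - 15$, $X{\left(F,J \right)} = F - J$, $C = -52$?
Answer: $-271260$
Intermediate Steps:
$k = -132$ ($k = \left(-65 - 52\right) - 15 = -117 - 15 = -132$)
$180 k \left(\frac{67}{G{\left(10 \right)}} - \frac{1}{X{\left(3,7 \right)}}\right) = 180 \left(-132\right) \left(\frac{67}{6} - \frac{1}{3 - 7}\right) = - 23760 \left(67 \cdot \frac{1}{6} - \frac{1}{3 - 7}\right) = - 23760 \left(\frac{67}{6} - \frac{1}{-4}\right) = - 23760 \left(\frac{67}{6} - - \frac{1}{4}\right) = - 23760 \left(\frac{67}{6} + \frac{1}{4}\right) = \left(-23760\right) \frac{137}{12} = -271260$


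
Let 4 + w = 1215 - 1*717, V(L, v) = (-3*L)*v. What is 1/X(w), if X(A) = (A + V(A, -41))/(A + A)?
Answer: 1/62 ≈ 0.016129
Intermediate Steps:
V(L, v) = -3*L*v
w = 494 (w = -4 + (1215 - 1*717) = -4 + (1215 - 717) = -4 + 498 = 494)
X(A) = 62 (X(A) = (A - 3*A*(-41))/(A + A) = (A + 123*A)/((2*A)) = (124*A)*(1/(2*A)) = 62)
1/X(w) = 1/62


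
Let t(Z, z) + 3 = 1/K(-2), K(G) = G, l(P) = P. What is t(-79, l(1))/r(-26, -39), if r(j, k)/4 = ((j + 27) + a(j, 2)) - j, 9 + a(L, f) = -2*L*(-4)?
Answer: 7/1520 ≈ 0.0046053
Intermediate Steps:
a(L, f) = -9 + 8*L (a(L, f) = -9 - 2*L*(-4) = -9 + 8*L)
t(Z, z) = -7/2 (t(Z, z) = -3 + 1/(-2) = -3 - 1/2 = -7/2)
r(j, k) = 72 + 32*j (r(j, k) = 4*(((j + 27) + (-9 + 8*j)) - j) = 4*(((27 + j) + (-9 + 8*j)) - j) = 4*((18 + 9*j) - j) = 4*(18 + 8*j) = 72 + 32*j)
t(-79, l(1))/r(-26, -39) = -7/(2*(72 + 32*(-26))) = -7/(2*(72 - 832)) = -7/2/(-760) = -7/2*(-1/760) = 7/1520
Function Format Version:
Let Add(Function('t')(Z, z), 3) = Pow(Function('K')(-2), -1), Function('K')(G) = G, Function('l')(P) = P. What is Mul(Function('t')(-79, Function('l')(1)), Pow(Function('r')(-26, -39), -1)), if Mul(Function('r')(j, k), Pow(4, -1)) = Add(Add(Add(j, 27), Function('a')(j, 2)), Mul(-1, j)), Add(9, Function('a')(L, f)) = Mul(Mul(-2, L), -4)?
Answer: Rational(7, 1520) ≈ 0.0046053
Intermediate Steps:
Function('a')(L, f) = Add(-9, Mul(8, L)) (Function('a')(L, f) = Add(-9, Mul(Mul(-2, L), -4)) = Add(-9, Mul(8, L)))
Function('t')(Z, z) = Rational(-7, 2) (Function('t')(Z, z) = Add(-3, Pow(-2, -1)) = Add(-3, Rational(-1, 2)) = Rational(-7, 2))
Function('r')(j, k) = Add(72, Mul(32, j)) (Function('r')(j, k) = Mul(4, Add(Add(Add(j, 27), Add(-9, Mul(8, j))), Mul(-1, j))) = Mul(4, Add(Add(Add(27, j), Add(-9, Mul(8, j))), Mul(-1, j))) = Mul(4, Add(Add(18, Mul(9, j)), Mul(-1, j))) = Mul(4, Add(18, Mul(8, j))) = Add(72, Mul(32, j)))
Mul(Function('t')(-79, Function('l')(1)), Pow(Function('r')(-26, -39), -1)) = Mul(Rational(-7, 2), Pow(Add(72, Mul(32, -26)), -1)) = Mul(Rational(-7, 2), Pow(Add(72, -832), -1)) = Mul(Rational(-7, 2), Pow(-760, -1)) = Mul(Rational(-7, 2), Rational(-1, 760)) = Rational(7, 1520)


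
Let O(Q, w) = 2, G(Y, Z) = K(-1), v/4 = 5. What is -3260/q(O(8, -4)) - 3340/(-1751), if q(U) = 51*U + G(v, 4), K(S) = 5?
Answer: -5350880/187357 ≈ -28.560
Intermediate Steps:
v = 20 (v = 4*5 = 20)
G(Y, Z) = 5
q(U) = 5 + 51*U (q(U) = 51*U + 5 = 5 + 51*U)
-3260/q(O(8, -4)) - 3340/(-1751) = -3260/(5 + 51*2) - 3340/(-1751) = -3260/(5 + 102) - 3340*(-1/1751) = -3260/107 + 3340/1751 = -5350880/187357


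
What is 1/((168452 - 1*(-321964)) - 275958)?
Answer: 1/214458 ≈ 4.6629e-6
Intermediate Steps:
1/((168452 - 1*(-321964)) - 275958) = 1/((168452 + 321964) - 275958) = 1/(490416 - 275958) = 1/214458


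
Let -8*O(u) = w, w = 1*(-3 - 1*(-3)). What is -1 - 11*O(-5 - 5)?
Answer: -1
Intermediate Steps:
w = 0 (w = 1*(-3 + 3) = 1*0 = 0)
O(u) = 0 (O(u) = -1/8*0 = 0)
-1 - 11*O(-5 - 5) = -1 - 11*0 = -1 + 0 = -1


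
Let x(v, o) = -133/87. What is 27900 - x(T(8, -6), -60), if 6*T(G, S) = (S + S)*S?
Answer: 2427433/87 ≈ 27902.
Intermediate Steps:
T(G, S) = S**2/3 (T(G, S) = ((S + S)*S)/6 = ((2*S)*S)/6 = (2*S**2)/6 = S**2/3)
x(v, o) = -133/87 (x(v, o) = -133*1/87 = -133/87)
27900 - x(T(8, -6), -60) = 27900 - 1*(-133/87) = 27900 + 133/87 = 2427433/87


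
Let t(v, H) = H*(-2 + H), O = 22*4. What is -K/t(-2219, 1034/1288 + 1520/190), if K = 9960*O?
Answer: -363507809280/24835889 ≈ -14636.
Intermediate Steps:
O = 88
K = 876480 (K = 9960*88 = 876480)
-K/t(-2219, 1034/1288 + 1520/190) = -876480/((1034/1288 + 1520/190)*(-2 + (1034/1288 + 1520/190))) = -876480/((1034*(1/1288) + 1520*(1/190))*(-2 + (1034*(1/1288) + 1520*(1/190)))) = -876480/((517/644 + 8)*(-2 + (517/644 + 8))) = -876480/(5669*(-2 + 5669/644)/644) = -876480/((5669/644)*(4381/644)) = -876480/24835889/414736 = -876480*414736/24835889 = -1*363507809280/24835889 = -363507809280/24835889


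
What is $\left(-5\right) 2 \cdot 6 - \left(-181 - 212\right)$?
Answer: $333$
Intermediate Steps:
$\left(-5\right) 2 \cdot 6 - \left(-181 - 212\right) = \left(-10\right) 6 - \left(-181 - 212\right) = -60 - -393 = -60 + 393 = 333$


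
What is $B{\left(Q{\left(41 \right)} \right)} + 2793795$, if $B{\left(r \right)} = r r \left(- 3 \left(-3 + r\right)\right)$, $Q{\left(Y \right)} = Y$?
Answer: $2602161$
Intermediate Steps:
$B{\left(r \right)} = r^{2} \left(9 - 3 r\right)$
$B{\left(Q{\left(41 \right)} \right)} + 2793795 = 3 \cdot 41^{2} \left(3 - 41\right) + 2793795 = 3 \cdot 1681 \left(3 - 41\right) + 2793795 = 3 \cdot 1681 \left(-38\right) + 2793795 = -191634 + 2793795 = 2602161$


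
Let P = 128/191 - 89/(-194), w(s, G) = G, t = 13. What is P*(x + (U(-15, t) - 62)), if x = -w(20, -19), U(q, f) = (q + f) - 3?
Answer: -1003944/18527 ≈ -54.188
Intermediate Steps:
U(q, f) = -3 + f + q (U(q, f) = (f + q) - 3 = -3 + f + q)
x = 19 (x = -1*(-19) = 19)
P = 41831/37054 (P = 128*(1/191) - 89*(-1/194) = 128/191 + 89/194 = 41831/37054 ≈ 1.1289)
P*(x + (U(-15, t) - 62)) = 41831*(19 + ((-3 + 13 - 15) - 62))/37054 = 41831*(19 + (-5 - 62))/37054 = 41831*(19 - 67)/37054 = (41831/37054)*(-48) = -1003944/18527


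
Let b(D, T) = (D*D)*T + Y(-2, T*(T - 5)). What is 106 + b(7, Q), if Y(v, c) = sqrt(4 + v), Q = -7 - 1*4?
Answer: -433 + sqrt(2) ≈ -431.59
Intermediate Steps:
Q = -11 (Q = -7 - 4 = -11)
b(D, T) = sqrt(2) + T*D**2 (b(D, T) = (D*D)*T + sqrt(4 - 2) = D**2*T + sqrt(2) = T*D**2 + sqrt(2) = sqrt(2) + T*D**2)
106 + b(7, Q) = 106 + (sqrt(2) - 11*7**2) = 106 + (sqrt(2) - 11*49) = 106 + (sqrt(2) - 539) = 106 + (-539 + sqrt(2)) = -433 + sqrt(2)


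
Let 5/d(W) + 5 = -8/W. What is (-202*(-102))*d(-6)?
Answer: -309060/11 ≈ -28096.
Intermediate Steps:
d(W) = 5/(-5 - 8/W)
(-202*(-102))*d(-6) = (-202*(-102))*(-5*(-6)/(8 + 5*(-6))) = 20604*(-5*(-6)/(8 - 30)) = 20604*(-5*(-6)/(-22)) = 20604*(-5*(-6)*(-1/22)) = 20604*(-15/11) = -309060/11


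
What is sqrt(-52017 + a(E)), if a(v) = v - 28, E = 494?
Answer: I*sqrt(51551) ≈ 227.05*I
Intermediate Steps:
a(v) = -28 + v
sqrt(-52017 + a(E)) = sqrt(-52017 + (-28 + 494)) = sqrt(-52017 + 466) = sqrt(-51551) = I*sqrt(51551)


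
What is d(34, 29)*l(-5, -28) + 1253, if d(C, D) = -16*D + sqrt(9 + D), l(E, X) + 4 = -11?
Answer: 8213 - 15*sqrt(38) ≈ 8120.5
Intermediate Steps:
l(E, X) = -15 (l(E, X) = -4 - 11 = -15)
d(C, D) = sqrt(9 + D) - 16*D
d(34, 29)*l(-5, -28) + 1253 = (sqrt(9 + 29) - 16*29)*(-15) + 1253 = (sqrt(38) - 464)*(-15) + 1253 = (-464 + sqrt(38))*(-15) + 1253 = (6960 - 15*sqrt(38)) + 1253 = 8213 - 15*sqrt(38)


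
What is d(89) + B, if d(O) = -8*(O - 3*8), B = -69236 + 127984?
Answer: 58228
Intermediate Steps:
B = 58748
d(O) = 192 - 8*O (d(O) = -8*(O - 24) = -8*(-24 + O) = 192 - 8*O)
d(89) + B = (192 - 8*89) + 58748 = (192 - 712) + 58748 = -520 + 58748 = 58228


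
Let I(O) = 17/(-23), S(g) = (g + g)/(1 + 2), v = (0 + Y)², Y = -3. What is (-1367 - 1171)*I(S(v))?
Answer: 43146/23 ≈ 1875.9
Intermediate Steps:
v = 9 (v = (0 - 3)² = (-3)² = 9)
S(g) = 2*g/3 (S(g) = (2*g)/3 = (2*g)*(⅓) = 2*g/3)
I(O) = -17/23 (I(O) = 17*(-1/23) = -17/23)
(-1367 - 1171)*I(S(v)) = (-1367 - 1171)*(-17/23) = -2538*(-17/23) = 43146/23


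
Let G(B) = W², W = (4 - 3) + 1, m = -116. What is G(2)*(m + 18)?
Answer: -392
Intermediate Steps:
W = 2 (W = 1 + 1 = 2)
G(B) = 4 (G(B) = 2² = 4)
G(2)*(m + 18) = 4*(-116 + 18) = 4*(-98) = -392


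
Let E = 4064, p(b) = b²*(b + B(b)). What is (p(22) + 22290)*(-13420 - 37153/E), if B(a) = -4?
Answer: -845983087533/2032 ≈ -4.1633e+8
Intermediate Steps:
p(b) = b²*(-4 + b) (p(b) = b²*(b - 4) = b²*(-4 + b))
(p(22) + 22290)*(-13420 - 37153/E) = (22²*(-4 + 22) + 22290)*(-13420 - 37153/4064) = (484*18 + 22290)*(-13420 - 37153*1/4064) = (8712 + 22290)*(-13420 - 37153/4064) = 31002*(-54576033/4064) = -845983087533/2032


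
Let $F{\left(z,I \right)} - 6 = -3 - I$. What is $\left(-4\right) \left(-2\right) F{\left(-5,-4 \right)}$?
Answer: $56$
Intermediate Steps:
$F{\left(z,I \right)} = 3 - I$ ($F{\left(z,I \right)} = 6 - \left(3 + I\right) = 3 - I$)
$\left(-4\right) \left(-2\right) F{\left(-5,-4 \right)} = \left(-4\right) \left(-2\right) \left(3 - -4\right) = 8 \left(3 + 4\right) = 8 \cdot 7 = 56$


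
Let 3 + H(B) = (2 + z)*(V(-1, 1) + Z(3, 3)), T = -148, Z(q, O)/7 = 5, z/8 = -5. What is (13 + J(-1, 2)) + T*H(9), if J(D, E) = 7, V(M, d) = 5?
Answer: 225424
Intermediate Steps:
z = -40 (z = 8*(-5) = -40)
Z(q, O) = 35 (Z(q, O) = 7*5 = 35)
H(B) = -1523 (H(B) = -3 + (2 - 40)*(5 + 35) = -3 - 38*40 = -3 - 1520 = -1523)
(13 + J(-1, 2)) + T*H(9) = (13 + 7) - 148*(-1523) = 20 + 225404 = 225424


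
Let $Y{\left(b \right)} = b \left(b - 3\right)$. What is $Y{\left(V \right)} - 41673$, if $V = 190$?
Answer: $-6143$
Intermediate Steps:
$Y{\left(b \right)} = b \left(-3 + b\right)$
$Y{\left(V \right)} - 41673 = 190 \left(-3 + 190\right) - 41673 = 190 \cdot 187 - 41673 = 35530 - 41673 = -6143$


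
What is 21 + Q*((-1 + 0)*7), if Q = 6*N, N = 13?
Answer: -525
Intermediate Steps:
Q = 78 (Q = 6*13 = 78)
21 + Q*((-1 + 0)*7) = 21 + 78*((-1 + 0)*7) = 21 + 78*(-1*7) = 21 + 78*(-7) = 21 - 546 = -525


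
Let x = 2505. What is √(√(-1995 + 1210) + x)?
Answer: √(2505 + I*√785) ≈ 50.051 + 0.2799*I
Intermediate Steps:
√(√(-1995 + 1210) + x) = √(√(-1995 + 1210) + 2505) = √(√(-785) + 2505) = √(I*√785 + 2505) = √(2505 + I*√785)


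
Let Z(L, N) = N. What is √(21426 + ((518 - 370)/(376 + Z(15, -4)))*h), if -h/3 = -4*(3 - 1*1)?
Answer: √20599562/31 ≈ 146.41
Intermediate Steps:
h = 24 (h = -(-12)*(3 - 1*1) = -(-12)*(3 - 1) = -(-12)*2 = -3*(-8) = 24)
√(21426 + ((518 - 370)/(376 + Z(15, -4)))*h) = √(21426 + ((518 - 370)/(376 - 4))*24) = √(21426 + (148/372)*24) = √(21426 + (148*(1/372))*24) = √(21426 + (37/93)*24) = √(21426 + 296/31) = √(664502/31) = √20599562/31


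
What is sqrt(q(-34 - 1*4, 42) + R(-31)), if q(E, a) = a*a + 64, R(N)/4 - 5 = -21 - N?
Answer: 4*sqrt(118) ≈ 43.451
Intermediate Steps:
R(N) = -64 - 4*N (R(N) = 20 + 4*(-21 - N) = 20 + (-84 - 4*N) = -64 - 4*N)
q(E, a) = 64 + a**2 (q(E, a) = a**2 + 64 = 64 + a**2)
sqrt(q(-34 - 1*4, 42) + R(-31)) = sqrt((64 + 42**2) + (-64 - 4*(-31))) = sqrt((64 + 1764) + (-64 + 124)) = sqrt(1828 + 60) = sqrt(1888) = 4*sqrt(118)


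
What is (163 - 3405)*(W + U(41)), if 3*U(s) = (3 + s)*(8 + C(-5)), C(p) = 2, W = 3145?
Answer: -32014750/3 ≈ -1.0672e+7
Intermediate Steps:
U(s) = 10 + 10*s/3 (U(s) = ((3 + s)*(8 + 2))/3 = ((3 + s)*10)/3 = (30 + 10*s)/3 = 10 + 10*s/3)
(163 - 3405)*(W + U(41)) = (163 - 3405)*(3145 + (10 + (10/3)*41)) = -3242*(3145 + (10 + 410/3)) = -3242*(3145 + 440/3) = -3242*9875/3 = -32014750/3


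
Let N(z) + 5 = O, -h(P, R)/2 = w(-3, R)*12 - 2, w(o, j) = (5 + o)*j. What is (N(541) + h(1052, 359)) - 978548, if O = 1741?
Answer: -994040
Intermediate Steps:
w(o, j) = j*(5 + o)
h(P, R) = 4 - 48*R (h(P, R) = -2*((R*(5 - 3))*12 - 2) = -2*((R*2)*12 - 2) = -2*((2*R)*12 - 2) = -2*(24*R - 2) = -2*(-2 + 24*R) = 4 - 48*R)
N(z) = 1736 (N(z) = -5 + 1741 = 1736)
(N(541) + h(1052, 359)) - 978548 = (1736 + (4 - 48*359)) - 978548 = (1736 + (4 - 17232)) - 978548 = (1736 - 17228) - 978548 = -15492 - 978548 = -994040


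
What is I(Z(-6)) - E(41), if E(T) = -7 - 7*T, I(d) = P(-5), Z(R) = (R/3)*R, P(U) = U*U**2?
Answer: 169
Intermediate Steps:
P(U) = U**3
Z(R) = R**2/3 (Z(R) = (R*(1/3))*R = (R/3)*R = R**2/3)
I(d) = -125 (I(d) = (-5)**3 = -125)
I(Z(-6)) - E(41) = -125 - (-7 - 7*41) = -125 - (-7 - 287) = -125 - 1*(-294) = -125 + 294 = 169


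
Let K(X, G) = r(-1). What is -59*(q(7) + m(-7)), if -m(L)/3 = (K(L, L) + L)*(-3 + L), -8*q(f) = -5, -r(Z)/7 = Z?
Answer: -295/8 ≈ -36.875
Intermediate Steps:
r(Z) = -7*Z
q(f) = 5/8 (q(f) = -⅛*(-5) = 5/8)
K(X, G) = 7 (K(X, G) = -7*(-1) = 7)
m(L) = -3*(-3 + L)*(7 + L) (m(L) = -3*(7 + L)*(-3 + L) = -3*(-3 + L)*(7 + L))
-59*(q(7) + m(-7)) = -59*(5/8 + (63 - 12*(-7) - 3*(-7)²)) = -59*(5/8 + (63 + 84 - 3*49)) = -59*(5/8 + (63 + 84 - 147)) = -59*(5/8 + 0) = -59*5/8 = -295/8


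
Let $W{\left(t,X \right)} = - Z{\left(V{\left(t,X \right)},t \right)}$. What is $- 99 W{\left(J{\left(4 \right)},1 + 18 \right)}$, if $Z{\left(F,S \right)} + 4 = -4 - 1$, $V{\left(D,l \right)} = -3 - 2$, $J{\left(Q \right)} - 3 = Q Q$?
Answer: $-891$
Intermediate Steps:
$J{\left(Q \right)} = 3 + Q^{2}$ ($J{\left(Q \right)} = 3 + Q Q = 3 + Q^{2}$)
$V{\left(D,l \right)} = -5$
$Z{\left(F,S \right)} = -9$ ($Z{\left(F,S \right)} = -4 - 5 = -9$)
$W{\left(t,X \right)} = 9$ ($W{\left(t,X \right)} = \left(-1\right) \left(-9\right) = 9$)
$- 99 W{\left(J{\left(4 \right)},1 + 18 \right)} = \left(-99\right) 9 = -891$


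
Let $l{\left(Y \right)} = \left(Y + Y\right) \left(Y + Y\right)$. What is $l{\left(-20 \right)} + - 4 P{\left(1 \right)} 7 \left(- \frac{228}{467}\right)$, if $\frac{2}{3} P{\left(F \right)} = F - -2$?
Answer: $\frac{775928}{467} \approx 1661.5$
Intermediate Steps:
$l{\left(Y \right)} = 4 Y^{2}$ ($l{\left(Y \right)} = 2 Y 2 Y = 4 Y^{2}$)
$P{\left(F \right)} = 3 + \frac{3 F}{2}$ ($P{\left(F \right)} = \frac{3 \left(F - -2\right)}{2} = \frac{3 \left(F + 2\right)}{2} = \frac{3 \left(2 + F\right)}{2} = 3 + \frac{3 F}{2}$)
$l{\left(-20 \right)} + - 4 P{\left(1 \right)} 7 \left(- \frac{228}{467}\right) = 4 \left(-20\right)^{2} + - 4 \left(3 + \frac{3}{2} \cdot 1\right) 7 \left(- \frac{228}{467}\right) = 4 \cdot 400 + - 4 \left(3 + \frac{3}{2}\right) 7 \left(\left(-228\right) \frac{1}{467}\right) = 1600 + \left(-4\right) \frac{9}{2} \cdot 7 \left(- \frac{228}{467}\right) = 1600 + \left(-18\right) 7 \left(- \frac{228}{467}\right) = 1600 - - \frac{28728}{467} = 1600 + \frac{28728}{467} = \frac{775928}{467}$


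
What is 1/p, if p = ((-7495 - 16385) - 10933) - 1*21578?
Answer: -1/56391 ≈ -1.7733e-5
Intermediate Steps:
p = -56391 (p = (-23880 - 10933) - 21578 = -34813 - 21578 = -56391)
1/p = 1/(-56391) = -1/56391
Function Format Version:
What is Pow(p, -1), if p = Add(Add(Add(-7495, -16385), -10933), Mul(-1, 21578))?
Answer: Rational(-1, 56391) ≈ -1.7733e-5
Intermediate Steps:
p = -56391 (p = Add(Add(-23880, -10933), -21578) = Add(-34813, -21578) = -56391)
Pow(p, -1) = Pow(-56391, -1) = Rational(-1, 56391)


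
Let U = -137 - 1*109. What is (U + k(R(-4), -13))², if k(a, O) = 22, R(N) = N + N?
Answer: 50176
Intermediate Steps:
R(N) = 2*N
U = -246 (U = -137 - 109 = -246)
(U + k(R(-4), -13))² = (-246 + 22)² = (-224)² = 50176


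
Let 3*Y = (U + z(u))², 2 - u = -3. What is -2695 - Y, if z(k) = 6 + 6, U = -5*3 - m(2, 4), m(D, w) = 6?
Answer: -2722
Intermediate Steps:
u = 5 (u = 2 - 1*(-3) = 2 + 3 = 5)
U = -21 (U = -5*3 - 1*6 = -15 - 6 = -21)
z(k) = 12
Y = 27 (Y = (-21 + 12)²/3 = (⅓)*(-9)² = (⅓)*81 = 27)
-2695 - Y = -2695 - 1*27 = -2695 - 27 = -2722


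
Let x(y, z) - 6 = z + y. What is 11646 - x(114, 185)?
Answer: 11341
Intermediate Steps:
x(y, z) = 6 + y + z (x(y, z) = 6 + (z + y) = 6 + (y + z) = 6 + y + z)
11646 - x(114, 185) = 11646 - (6 + 114 + 185) = 11646 - 1*305 = 11646 - 305 = 11341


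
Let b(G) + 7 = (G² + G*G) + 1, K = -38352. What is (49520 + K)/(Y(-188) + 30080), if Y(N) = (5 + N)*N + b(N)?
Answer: 5584/67583 ≈ 0.082624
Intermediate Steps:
b(G) = -6 + 2*G² (b(G) = -7 + ((G² + G*G) + 1) = -7 + ((G² + G²) + 1) = -7 + (2*G² + 1) = -7 + (1 + 2*G²) = -6 + 2*G²)
Y(N) = -6 + 2*N² + N*(5 + N) (Y(N) = (5 + N)*N + (-6 + 2*N²) = N*(5 + N) + (-6 + 2*N²) = -6 + 2*N² + N*(5 + N))
(49520 + K)/(Y(-188) + 30080) = (49520 - 38352)/((-6 + 3*(-188)² + 5*(-188)) + 30080) = 11168/((-6 + 3*35344 - 940) + 30080) = 11168/((-6 + 106032 - 940) + 30080) = 11168/(105086 + 30080) = 11168/135166 = 11168*(1/135166) = 5584/67583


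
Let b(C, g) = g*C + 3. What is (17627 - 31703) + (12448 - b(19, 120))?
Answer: -3911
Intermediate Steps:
b(C, g) = 3 + C*g (b(C, g) = C*g + 3 = 3 + C*g)
(17627 - 31703) + (12448 - b(19, 120)) = (17627 - 31703) + (12448 - (3 + 19*120)) = -14076 + (12448 - (3 + 2280)) = -14076 + (12448 - 1*2283) = -14076 + (12448 - 2283) = -14076 + 10165 = -3911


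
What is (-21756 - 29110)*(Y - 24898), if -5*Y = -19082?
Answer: 5361683328/5 ≈ 1.0723e+9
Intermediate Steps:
Y = 19082/5 (Y = -1/5*(-19082) = 19082/5 ≈ 3816.4)
(-21756 - 29110)*(Y - 24898) = (-21756 - 29110)*(19082/5 - 24898) = -50866*(-105408/5) = 5361683328/5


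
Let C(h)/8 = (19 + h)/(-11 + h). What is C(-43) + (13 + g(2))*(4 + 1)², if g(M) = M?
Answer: 3407/9 ≈ 378.56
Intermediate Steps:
C(h) = 8*(19 + h)/(-11 + h) (C(h) = 8*((19 + h)/(-11 + h)) = 8*(19 + h)/(-11 + h))
C(-43) + (13 + g(2))*(4 + 1)² = 8*(19 - 43)/(-11 - 43) + (13 + 2)*(4 + 1)² = 8*(-24)/(-54) + 15*5² = 8*(-1/54)*(-24) + 15*25 = 32/9 + 375 = 3407/9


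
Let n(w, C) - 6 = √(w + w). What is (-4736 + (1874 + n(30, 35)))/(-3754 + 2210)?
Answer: 357/193 - √15/772 ≈ 1.8447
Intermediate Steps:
n(w, C) = 6 + √2*√w (n(w, C) = 6 + √(w + w) = 6 + √(2*w) = 6 + √2*√w)
(-4736 + (1874 + n(30, 35)))/(-3754 + 2210) = (-4736 + (1874 + (6 + √2*√30)))/(-3754 + 2210) = (-4736 + (1874 + (6 + 2*√15)))/(-1544) = (-4736 + (1880 + 2*√15))*(-1/1544) = (-2856 + 2*√15)*(-1/1544) = 357/193 - √15/772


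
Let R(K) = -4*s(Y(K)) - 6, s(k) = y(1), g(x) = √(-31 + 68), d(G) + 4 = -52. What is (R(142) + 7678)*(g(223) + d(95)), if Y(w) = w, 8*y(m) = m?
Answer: -429604 + 15343*√37/2 ≈ -3.8294e+5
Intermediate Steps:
y(m) = m/8
d(G) = -56 (d(G) = -4 - 52 = -56)
g(x) = √37
s(k) = ⅛ (s(k) = (⅛)*1 = ⅛)
R(K) = -13/2 (R(K) = -4*⅛ - 6 = -½ - 6 = -13/2)
(R(142) + 7678)*(g(223) + d(95)) = (-13/2 + 7678)*(√37 - 56) = 15343*(-56 + √37)/2 = -429604 + 15343*√37/2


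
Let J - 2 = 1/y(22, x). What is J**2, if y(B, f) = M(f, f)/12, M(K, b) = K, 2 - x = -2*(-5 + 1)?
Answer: 0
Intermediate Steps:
x = -6 (x = 2 - (-2)*(-5 + 1) = 2 - (-2)*(-4) = 2 - 1*8 = 2 - 8 = -6)
y(B, f) = f/12
J = 0 (J = 2 + 1/((1/12)*(-6)) = 2 + 1/(-1/2) = 2 - 2 = 0)
J**2 = 0**2 = 0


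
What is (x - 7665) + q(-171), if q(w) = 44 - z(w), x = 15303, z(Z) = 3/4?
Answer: 30725/4 ≈ 7681.3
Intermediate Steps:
z(Z) = ¾ (z(Z) = 3*(¼) = ¾)
q(w) = 173/4 (q(w) = 44 - 1*¾ = 44 - ¾ = 173/4)
(x - 7665) + q(-171) = (15303 - 7665) + 173/4 = 7638 + 173/4 = 30725/4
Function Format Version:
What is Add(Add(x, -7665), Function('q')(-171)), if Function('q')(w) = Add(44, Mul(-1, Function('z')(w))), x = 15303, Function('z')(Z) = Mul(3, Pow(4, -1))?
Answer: Rational(30725, 4) ≈ 7681.3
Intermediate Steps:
Function('z')(Z) = Rational(3, 4) (Function('z')(Z) = Mul(3, Rational(1, 4)) = Rational(3, 4))
Function('q')(w) = Rational(173, 4) (Function('q')(w) = Add(44, Mul(-1, Rational(3, 4))) = Add(44, Rational(-3, 4)) = Rational(173, 4))
Add(Add(x, -7665), Function('q')(-171)) = Add(Add(15303, -7665), Rational(173, 4)) = Add(7638, Rational(173, 4)) = Rational(30725, 4)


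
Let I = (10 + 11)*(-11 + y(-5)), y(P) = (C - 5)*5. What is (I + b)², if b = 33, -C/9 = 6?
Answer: 40870449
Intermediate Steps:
C = -54 (C = -9*6 = -54)
y(P) = -295 (y(P) = (-54 - 5)*5 = -59*5 = -295)
I = -6426 (I = (10 + 11)*(-11 - 295) = 21*(-306) = -6426)
(I + b)² = (-6426 + 33)² = (-6393)² = 40870449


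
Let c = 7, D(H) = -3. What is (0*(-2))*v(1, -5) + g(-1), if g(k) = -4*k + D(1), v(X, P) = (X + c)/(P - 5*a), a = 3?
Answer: 1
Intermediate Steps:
v(X, P) = (7 + X)/(-15 + P) (v(X, P) = (X + 7)/(P - 5*3) = (7 + X)/(P - 15) = (7 + X)/(-15 + P))
g(k) = -3 - 4*k (g(k) = -4*k - 3 = -3 - 4*k)
(0*(-2))*v(1, -5) + g(-1) = (0*(-2))*((7 + 1)/(-15 - 5)) + (-3 - 4*(-1)) = 0*(8/(-20)) + (-3 + 4) = 0*(-1/20*8) + 1 = 0*(-⅖) + 1 = 0 + 1 = 1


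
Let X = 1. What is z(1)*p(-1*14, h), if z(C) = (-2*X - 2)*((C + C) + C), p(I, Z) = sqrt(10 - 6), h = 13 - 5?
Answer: -24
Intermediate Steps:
h = 8
p(I, Z) = 2 (p(I, Z) = sqrt(4) = 2)
z(C) = -12*C (z(C) = (-2*1 - 2)*((C + C) + C) = (-2 - 2)*(2*C + C) = -12*C)
z(1)*p(-1*14, h) = -12*1*2 = -12*2 = -24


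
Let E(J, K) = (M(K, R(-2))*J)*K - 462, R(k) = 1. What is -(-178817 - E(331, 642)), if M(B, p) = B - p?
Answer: 136392137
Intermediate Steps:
E(J, K) = -462 + J*K*(-1 + K) (E(J, K) = ((K - 1*1)*J)*K - 462 = ((K - 1)*J)*K - 462 = ((-1 + K)*J)*K - 462 = (J*(-1 + K))*K - 462 = J*K*(-1 + K) - 462 = -462 + J*K*(-1 + K))
-(-178817 - E(331, 642)) = -(-178817 - (-462 + 331*642*(-1 + 642))) = -(-178817 - (-462 + 331*642*641)) = -(-178817 - (-462 + 136213782)) = -(-178817 - 1*136213320) = -(-178817 - 136213320) = -1*(-136392137) = 136392137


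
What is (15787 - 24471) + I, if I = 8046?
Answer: -638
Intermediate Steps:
(15787 - 24471) + I = (15787 - 24471) + 8046 = -8684 + 8046 = -638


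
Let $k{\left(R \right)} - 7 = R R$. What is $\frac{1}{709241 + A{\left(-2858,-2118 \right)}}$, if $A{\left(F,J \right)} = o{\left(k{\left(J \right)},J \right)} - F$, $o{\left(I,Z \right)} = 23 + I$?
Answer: $\frac{1}{5198053} \approx 1.9238 \cdot 10^{-7}$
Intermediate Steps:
$k{\left(R \right)} = 7 + R^{2}$ ($k{\left(R \right)} = 7 + R R = 7 + R^{2}$)
$A{\left(F,J \right)} = 30 + J^{2} - F$ ($A{\left(F,J \right)} = \left(23 + \left(7 + J^{2}\right)\right) - F = \left(30 + J^{2}\right) - F = 30 + J^{2} - F$)
$\frac{1}{709241 + A{\left(-2858,-2118 \right)}} = \frac{1}{709241 + \left(30 + \left(-2118\right)^{2} - -2858\right)} = \frac{1}{709241 + \left(30 + 4485924 + 2858\right)} = \frac{1}{709241 + 4488812} = \frac{1}{5198053}$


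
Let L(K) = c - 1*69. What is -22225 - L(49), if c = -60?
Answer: -22096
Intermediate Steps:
L(K) = -129 (L(K) = -60 - 1*69 = -60 - 69 = -129)
-22225 - L(49) = -22225 - 1*(-129) = -22225 + 129 = -22096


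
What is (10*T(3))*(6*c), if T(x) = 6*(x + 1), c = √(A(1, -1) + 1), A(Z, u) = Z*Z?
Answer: 1440*√2 ≈ 2036.5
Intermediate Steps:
A(Z, u) = Z²
c = √2 (c = √(1² + 1) = √(1 + 1) = √2 ≈ 1.4142)
T(x) = 6 + 6*x (T(x) = 6*(1 + x) = 6 + 6*x)
(10*T(3))*(6*c) = (10*(6 + 6*3))*(6*√2) = (10*(6 + 18))*(6*√2) = (10*24)*(6*√2) = 240*(6*√2) = 1440*√2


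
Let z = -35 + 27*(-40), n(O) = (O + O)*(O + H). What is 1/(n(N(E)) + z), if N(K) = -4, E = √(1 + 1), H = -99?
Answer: -1/291 ≈ -0.0034364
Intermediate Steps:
E = √2 ≈ 1.4142
n(O) = 2*O*(-99 + O) (n(O) = (O + O)*(O - 99) = (2*O)*(-99 + O) = 2*O*(-99 + O))
z = -1115 (z = -35 - 1080 = -1115)
1/(n(N(E)) + z) = 1/(2*(-4)*(-99 - 4) - 1115) = 1/(2*(-4)*(-103) - 1115) = 1/(824 - 1115) = 1/(-291) = -1/291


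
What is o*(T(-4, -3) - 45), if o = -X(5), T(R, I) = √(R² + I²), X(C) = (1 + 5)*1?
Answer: 240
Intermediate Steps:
X(C) = 6 (X(C) = 6*1 = 6)
T(R, I) = √(I² + R²)
o = -6 (o = -1*6 = -6)
o*(T(-4, -3) - 45) = -6*(√((-3)² + (-4)²) - 45) = -6*(√(9 + 16) - 45) = -6*(√25 - 45) = -6*(5 - 45) = -6*(-40) = 240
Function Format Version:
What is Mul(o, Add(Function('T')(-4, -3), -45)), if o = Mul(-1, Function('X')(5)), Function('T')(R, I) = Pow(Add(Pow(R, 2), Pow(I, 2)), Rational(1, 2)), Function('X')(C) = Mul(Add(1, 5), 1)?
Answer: 240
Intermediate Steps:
Function('X')(C) = 6 (Function('X')(C) = Mul(6, 1) = 6)
Function('T')(R, I) = Pow(Add(Pow(I, 2), Pow(R, 2)), Rational(1, 2))
o = -6 (o = Mul(-1, 6) = -6)
Mul(o, Add(Function('T')(-4, -3), -45)) = Mul(-6, Add(Pow(Add(Pow(-3, 2), Pow(-4, 2)), Rational(1, 2)), -45)) = Mul(-6, Add(Pow(Add(9, 16), Rational(1, 2)), -45)) = Mul(-6, Add(Pow(25, Rational(1, 2)), -45)) = Mul(-6, Add(5, -45)) = Mul(-6, -40) = 240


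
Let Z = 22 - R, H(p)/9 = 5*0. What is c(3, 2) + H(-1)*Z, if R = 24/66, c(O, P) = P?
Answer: 2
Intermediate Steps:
H(p) = 0 (H(p) = 9*(5*0) = 9*0 = 0)
R = 4/11 (R = 24*(1/66) = 4/11 ≈ 0.36364)
Z = 238/11 (Z = 22 - 1*4/11 = 22 - 4/11 = 238/11 ≈ 21.636)
c(3, 2) + H(-1)*Z = 2 + 0*(238/11) = 2 + 0 = 2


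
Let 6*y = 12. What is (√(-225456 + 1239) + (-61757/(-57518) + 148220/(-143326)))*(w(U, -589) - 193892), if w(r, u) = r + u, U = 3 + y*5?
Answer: -15852342068174/2060956217 - 583404*I*√24913 ≈ -7691.7 - 9.2084e+7*I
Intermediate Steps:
y = 2 (y = (⅙)*12 = 2)
U = 13 (U = 3 + 2*5 = 3 + 10 = 13)
(√(-225456 + 1239) + (-61757/(-57518) + 148220/(-143326)))*(w(U, -589) - 193892) = (√(-225456 + 1239) + (-61757/(-57518) + 148220/(-143326)))*((13 - 589) - 193892) = (√(-224217) + (-61757*(-1/57518) + 148220*(-1/143326)))*(-576 - 193892) = (3*I*√24913 + (61757/57518 - 74110/71663))*(-194468) = (3*I*√24913 + 163032911/4121912434)*(-194468) = (163032911/4121912434 + 3*I*√24913)*(-194468) = -15852342068174/2060956217 - 583404*I*√24913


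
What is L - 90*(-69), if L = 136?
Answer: 6346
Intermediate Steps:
L - 90*(-69) = 136 - 90*(-69) = 136 + 6210 = 6346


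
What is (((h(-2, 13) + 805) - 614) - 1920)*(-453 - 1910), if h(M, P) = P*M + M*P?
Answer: 4208503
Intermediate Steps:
h(M, P) = 2*M*P (h(M, P) = M*P + M*P = 2*M*P)
(((h(-2, 13) + 805) - 614) - 1920)*(-453 - 1910) = (((2*(-2)*13 + 805) - 614) - 1920)*(-453 - 1910) = (((-52 + 805) - 614) - 1920)*(-2363) = ((753 - 614) - 1920)*(-2363) = (139 - 1920)*(-2363) = -1781*(-2363) = 4208503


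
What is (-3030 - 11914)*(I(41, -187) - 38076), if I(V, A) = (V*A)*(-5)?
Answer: -3870496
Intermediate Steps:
I(V, A) = -5*A*V (I(V, A) = (A*V)*(-5) = -5*A*V)
(-3030 - 11914)*(I(41, -187) - 38076) = (-3030 - 11914)*(-5*(-187)*41 - 38076) = -14944*(38335 - 38076) = -14944*259 = -3870496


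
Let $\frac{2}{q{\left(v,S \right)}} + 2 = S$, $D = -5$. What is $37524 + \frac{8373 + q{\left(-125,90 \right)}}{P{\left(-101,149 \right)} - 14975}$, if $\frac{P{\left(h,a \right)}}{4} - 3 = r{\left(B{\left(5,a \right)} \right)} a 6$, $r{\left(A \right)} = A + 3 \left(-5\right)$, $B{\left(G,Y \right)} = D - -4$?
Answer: $\frac{119171202611}{3175876} \approx 37524.0$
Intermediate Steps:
$B{\left(G,Y \right)} = -1$ ($B{\left(G,Y \right)} = -5 - -4 = -5 + 4 = -1$)
$r{\left(A \right)} = -15 + A$ ($r{\left(A \right)} = A - 15 = -15 + A$)
$q{\left(v,S \right)} = \frac{2}{-2 + S}$
$P{\left(h,a \right)} = 12 - 384 a$ ($P{\left(h,a \right)} = 12 + 4 \left(-15 - 1\right) a 6 = 12 + 4 - 16 a 6 = 12 + 4 \left(- 96 a\right) = 12 - 384 a$)
$37524 + \frac{8373 + q{\left(-125,90 \right)}}{P{\left(-101,149 \right)} - 14975} = 37524 + \frac{8373 + \frac{2}{-2 + 90}}{\left(12 - 57216\right) - 14975} = 37524 + \frac{8373 + \frac{2}{88}}{\left(12 - 57216\right) - 14975} = 37524 + \frac{8373 + 2 \cdot \frac{1}{88}}{-57204 - 14975} = 37524 + \frac{8373 + \frac{1}{44}}{-72179} = 37524 + \frac{368413}{44} \left(- \frac{1}{72179}\right) = 37524 - \frac{368413}{3175876} = \frac{119171202611}{3175876}$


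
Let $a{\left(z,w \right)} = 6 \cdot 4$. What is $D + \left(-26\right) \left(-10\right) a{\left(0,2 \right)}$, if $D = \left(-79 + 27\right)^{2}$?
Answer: $8944$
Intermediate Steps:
$a{\left(z,w \right)} = 24$
$D = 2704$ ($D = \left(-52\right)^{2} = 2704$)
$D + \left(-26\right) \left(-10\right) a{\left(0,2 \right)} = 2704 + \left(-26\right) \left(-10\right) 24 = 2704 + 260 \cdot 24 = 2704 + 6240 = 8944$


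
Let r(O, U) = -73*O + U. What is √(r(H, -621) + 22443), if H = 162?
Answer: 14*√51 ≈ 99.980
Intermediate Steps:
r(O, U) = U - 73*O
√(r(H, -621) + 22443) = √((-621 - 73*162) + 22443) = √((-621 - 11826) + 22443) = √(-12447 + 22443) = √9996 = 14*√51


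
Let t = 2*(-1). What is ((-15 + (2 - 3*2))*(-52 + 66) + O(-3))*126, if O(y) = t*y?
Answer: -32760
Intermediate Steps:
t = -2
O(y) = -2*y
((-15 + (2 - 3*2))*(-52 + 66) + O(-3))*126 = ((-15 + (2 - 3*2))*(-52 + 66) - 2*(-3))*126 = ((-15 + (2 - 6))*14 + 6)*126 = ((-15 - 4)*14 + 6)*126 = (-19*14 + 6)*126 = (-266 + 6)*126 = -260*126 = -32760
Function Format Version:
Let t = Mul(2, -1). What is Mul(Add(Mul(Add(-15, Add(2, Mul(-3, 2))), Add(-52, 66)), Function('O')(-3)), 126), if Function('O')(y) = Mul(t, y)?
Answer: -32760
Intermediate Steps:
t = -2
Function('O')(y) = Mul(-2, y)
Mul(Add(Mul(Add(-15, Add(2, Mul(-3, 2))), Add(-52, 66)), Function('O')(-3)), 126) = Mul(Add(Mul(Add(-15, Add(2, Mul(-3, 2))), Add(-52, 66)), Mul(-2, -3)), 126) = Mul(Add(Mul(Add(-15, Add(2, -6)), 14), 6), 126) = Mul(Add(Mul(Add(-15, -4), 14), 6), 126) = Mul(Add(Mul(-19, 14), 6), 126) = Mul(Add(-266, 6), 126) = Mul(-260, 126) = -32760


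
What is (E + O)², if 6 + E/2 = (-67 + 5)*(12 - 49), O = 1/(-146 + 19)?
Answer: 337736484801/16129 ≈ 2.0940e+7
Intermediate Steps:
O = -1/127 (O = 1/(-127) = -1/127 ≈ -0.0078740)
E = 4576 (E = -12 + 2*((-67 + 5)*(12 - 49)) = -12 + 2*(-62*(-37)) = -12 + 2*2294 = -12 + 4588 = 4576)
(E + O)² = (4576 - 1/127)² = (581151/127)² = 337736484801/16129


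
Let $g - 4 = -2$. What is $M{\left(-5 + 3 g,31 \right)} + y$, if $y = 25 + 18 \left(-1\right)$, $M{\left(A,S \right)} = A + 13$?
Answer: $21$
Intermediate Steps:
$g = 2$ ($g = 4 - 2 = 2$)
$M{\left(A,S \right)} = 13 + A$
$y = 7$ ($y = 25 - 18 = 7$)
$M{\left(-5 + 3 g,31 \right)} + y = \left(13 + \left(-5 + 3 \cdot 2\right)\right) + 7 = \left(13 + \left(-5 + 6\right)\right) + 7 = \left(13 + 1\right) + 7 = 14 + 7 = 21$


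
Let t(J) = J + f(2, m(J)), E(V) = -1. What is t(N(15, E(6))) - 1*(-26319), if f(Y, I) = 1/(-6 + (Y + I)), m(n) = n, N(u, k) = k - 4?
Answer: 236825/9 ≈ 26314.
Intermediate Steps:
N(u, k) = -4 + k
f(Y, I) = 1/(-6 + I + Y) (f(Y, I) = 1/(-6 + (I + Y)) = 1/(-6 + I + Y))
t(J) = J + 1/(-4 + J) (t(J) = J + 1/(-6 + J + 2) = J + 1/(-4 + J))
t(N(15, E(6))) - 1*(-26319) = (1 + (-4 - 1)*(-4 + (-4 - 1)))/(-4 + (-4 - 1)) - 1*(-26319) = (1 - 5*(-4 - 5))/(-4 - 5) + 26319 = (1 - 5*(-9))/(-9) + 26319 = -(1 + 45)/9 + 26319 = -⅑*46 + 26319 = -46/9 + 26319 = 236825/9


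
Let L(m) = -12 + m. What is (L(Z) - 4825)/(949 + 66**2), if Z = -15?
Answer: -4852/5305 ≈ -0.91461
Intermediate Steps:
(L(Z) - 4825)/(949 + 66**2) = ((-12 - 15) - 4825)/(949 + 66**2) = (-27 - 4825)/(949 + 4356) = -4852/5305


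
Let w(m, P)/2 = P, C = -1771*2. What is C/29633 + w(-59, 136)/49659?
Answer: -167832002/1471545147 ≈ -0.11405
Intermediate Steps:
C = -3542
w(m, P) = 2*P
C/29633 + w(-59, 136)/49659 = -3542/29633 + (2*136)/49659 = -3542*1/29633 + 272*(1/49659) = -3542/29633 + 272/49659 = -167832002/1471545147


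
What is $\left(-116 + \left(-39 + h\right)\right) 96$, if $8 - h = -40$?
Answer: $-10272$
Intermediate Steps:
$h = 48$ ($h = 8 - -40 = 8 + 40 = 48$)
$\left(-116 + \left(-39 + h\right)\right) 96 = \left(-116 + \left(-39 + 48\right)\right) 96 = \left(-116 + 9\right) 96 = \left(-107\right) 96 = -10272$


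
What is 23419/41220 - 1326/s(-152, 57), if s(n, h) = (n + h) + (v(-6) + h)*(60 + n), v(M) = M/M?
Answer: 181846309/223865820 ≈ 0.81230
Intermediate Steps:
v(M) = 1
s(n, h) = h + n + (1 + h)*(60 + n) (s(n, h) = (n + h) + (1 + h)*(60 + n) = (h + n) + (1 + h)*(60 + n) = h + n + (1 + h)*(60 + n))
23419/41220 - 1326/s(-152, 57) = 23419/41220 - 1326/(60 + 2*(-152) + 61*57 + 57*(-152)) = 23419*(1/41220) - 1326/(60 - 304 + 3477 - 8664) = 23419/41220 - 1326/(-5431) = 23419/41220 - 1326*(-1/5431) = 23419/41220 + 1326/5431 = 181846309/223865820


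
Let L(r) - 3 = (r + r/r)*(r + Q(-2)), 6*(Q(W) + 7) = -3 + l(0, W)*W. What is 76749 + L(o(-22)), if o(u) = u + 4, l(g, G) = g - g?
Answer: 154371/2 ≈ 77186.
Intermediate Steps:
l(g, G) = 0
o(u) = 4 + u
Q(W) = -15/2 (Q(W) = -7 + (-3 + 0*W)/6 = -7 + (-3 + 0)/6 = -7 + (⅙)*(-3) = -7 - ½ = -15/2)
L(r) = 3 + (1 + r)*(-15/2 + r) (L(r) = 3 + (r + r/r)*(r - 15/2) = 3 + (r + 1)*(-15/2 + r) = 3 + (1 + r)*(-15/2 + r))
76749 + L(o(-22)) = 76749 + (-9/2 + (4 - 22)² - 13*(4 - 22)/2) = 76749 + (-9/2 + (-18)² - 13/2*(-18)) = 76749 + (-9/2 + 324 + 117) = 76749 + 873/2 = 154371/2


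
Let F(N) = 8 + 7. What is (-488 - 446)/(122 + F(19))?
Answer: -934/137 ≈ -6.8175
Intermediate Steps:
F(N) = 15
(-488 - 446)/(122 + F(19)) = (-488 - 446)/(122 + 15) = -934/137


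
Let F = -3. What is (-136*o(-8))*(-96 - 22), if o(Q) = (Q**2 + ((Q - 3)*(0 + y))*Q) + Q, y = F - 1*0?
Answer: -3337984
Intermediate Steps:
y = -3 (y = -3 - 1*0 = -3 + 0 = -3)
o(Q) = Q + Q**2 + Q*(9 - 3*Q) (o(Q) = (Q**2 + ((Q - 3)*(0 - 3))*Q) + Q = (Q**2 + ((-3 + Q)*(-3))*Q) + Q = (Q**2 + (9 - 3*Q)*Q) + Q = (Q**2 + Q*(9 - 3*Q)) + Q = Q + Q**2 + Q*(9 - 3*Q))
(-136*o(-8))*(-96 - 22) = (-272*(-8)*(5 - 1*(-8)))*(-96 - 22) = -272*(-8)*(5 + 8)*(-118) = -272*(-8)*13*(-118) = -136*(-208)*(-118) = 28288*(-118) = -3337984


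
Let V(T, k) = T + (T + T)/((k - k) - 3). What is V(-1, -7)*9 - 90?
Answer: -93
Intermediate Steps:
V(T, k) = T/3 (V(T, k) = T + (2*T)/(0 - 3) = T + (2*T)/(-3) = T + (2*T)*(-⅓) = T - 2*T/3 = T/3)
V(-1, -7)*9 - 90 = ((⅓)*(-1))*9 - 90 = -⅓*9 - 90 = -3 - 90 = -93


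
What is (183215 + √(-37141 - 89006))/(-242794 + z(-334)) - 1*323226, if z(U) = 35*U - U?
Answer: -16429614223/50830 - I*√126147/254150 ≈ -3.2323e+5 - 0.0013975*I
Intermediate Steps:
z(U) = 34*U
(183215 + √(-37141 - 89006))/(-242794 + z(-334)) - 1*323226 = (183215 + √(-37141 - 89006))/(-242794 + 34*(-334)) - 1*323226 = (183215 + √(-126147))/(-242794 - 11356) - 323226 = (183215 + I*√126147)/(-254150) - 323226 = (183215 + I*√126147)*(-1/254150) - 323226 = (-36643/50830 - I*√126147/254150) - 323226 = -16429614223/50830 - I*√126147/254150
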